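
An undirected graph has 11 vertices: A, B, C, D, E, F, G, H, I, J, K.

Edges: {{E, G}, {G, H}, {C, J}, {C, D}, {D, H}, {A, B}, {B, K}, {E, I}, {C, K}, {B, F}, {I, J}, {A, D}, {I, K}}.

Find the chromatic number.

3

The cycle K-B-A-D-C-K has odd length 5, so it cannot be 2-colored; at least 3 colors are needed.
3 colors suffice: color red → {B, C, H, I}; color blue → {D, E, F, J, K}; color green → {A, G}. No two adjacent vertices share a color.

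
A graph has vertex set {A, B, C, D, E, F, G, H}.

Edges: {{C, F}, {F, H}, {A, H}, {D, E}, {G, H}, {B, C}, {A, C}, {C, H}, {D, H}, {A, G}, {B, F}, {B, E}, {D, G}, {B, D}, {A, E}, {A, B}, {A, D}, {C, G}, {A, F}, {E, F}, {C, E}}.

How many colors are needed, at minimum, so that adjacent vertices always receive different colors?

A, B, C, E, F form a clique, so at least 5 colors are needed.
5 colors suffice: A=1, B=4, C=2, D=2, E=3, F=5, G=4, H=3. Every edge joins two different colors.

5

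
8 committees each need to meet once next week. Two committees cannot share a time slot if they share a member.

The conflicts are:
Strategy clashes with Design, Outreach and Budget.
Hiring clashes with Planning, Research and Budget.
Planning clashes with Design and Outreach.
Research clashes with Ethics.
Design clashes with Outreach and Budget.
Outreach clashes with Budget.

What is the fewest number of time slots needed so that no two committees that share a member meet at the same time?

Strategy, Design, Outreach, Budget all conflict with each other, so at least 4 time slots are needed.
4 time slots suffice: time slot 1 → {Hiring, Ethics, Outreach}; time slot 2 → {Planning, Research, Budget}; time slot 3 → {Design}; time slot 4 → {Strategy}. Each listed conflict is separated.

4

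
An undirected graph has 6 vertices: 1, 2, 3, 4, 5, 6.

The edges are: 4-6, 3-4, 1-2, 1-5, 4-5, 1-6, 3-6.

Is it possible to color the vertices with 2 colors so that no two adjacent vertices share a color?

3, 4, 6 are pairwise adjacent, so at least 3 colors are needed.
So 2 colors are not enough.

No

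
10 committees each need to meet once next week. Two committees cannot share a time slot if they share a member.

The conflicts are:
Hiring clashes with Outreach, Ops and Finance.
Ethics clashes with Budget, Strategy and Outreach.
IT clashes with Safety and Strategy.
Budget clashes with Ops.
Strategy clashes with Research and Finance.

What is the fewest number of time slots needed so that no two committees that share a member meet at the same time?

3

The cycle Hiring-Finance-Strategy-Ethics-Outreach-Hiring has odd length 5, so it cannot be 2-colored; at least 3 time slots are needed.
3 time slots suffice: time slot 1 → {Hiring, Budget, Safety, Strategy}; time slot 2 → {Ethics, IT, Research, Ops, Finance}; time slot 3 → {Outreach}. Each listed conflict is separated.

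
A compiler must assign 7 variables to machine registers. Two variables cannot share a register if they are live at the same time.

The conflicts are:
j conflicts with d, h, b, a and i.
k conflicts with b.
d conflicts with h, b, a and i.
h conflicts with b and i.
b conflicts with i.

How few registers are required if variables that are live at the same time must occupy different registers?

5

j, d, h, b, i all conflict with each other, so at least 5 registers are needed.
A valid assignment using 5 registers: j=1, k=1, d=3, h=4, b=2, a=2, i=5. No two conflicting variables share a register.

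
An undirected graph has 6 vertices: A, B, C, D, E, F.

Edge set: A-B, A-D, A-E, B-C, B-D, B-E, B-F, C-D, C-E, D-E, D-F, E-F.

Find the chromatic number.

4

B, D, E, F are pairwise adjacent (a clique of size 4), so at least 4 colors are needed.
4 colors suffice: color 1 → {D}; color 2 → {E}; color 3 → {B}; color 4 → {A, C, F}. Every edge joins two different colors.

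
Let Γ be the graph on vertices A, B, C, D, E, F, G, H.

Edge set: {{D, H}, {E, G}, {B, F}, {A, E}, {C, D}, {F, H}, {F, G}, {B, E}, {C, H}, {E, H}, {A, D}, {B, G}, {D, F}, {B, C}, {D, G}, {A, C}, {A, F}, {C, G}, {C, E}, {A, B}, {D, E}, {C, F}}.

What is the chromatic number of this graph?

C, D, F, G are mutually adjacent (a clique of size 4), so at least 4 colors are needed.
4 colors suffice: A=4, B=3, C=1, D=3, E=2, F=2, G=4, H=4. Each edge has distinct colors on its endpoints.

4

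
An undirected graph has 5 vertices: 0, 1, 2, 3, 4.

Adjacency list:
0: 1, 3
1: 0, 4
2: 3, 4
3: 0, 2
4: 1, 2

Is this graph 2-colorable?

The cycle 4-1-0-3-2-4 has odd length 5, so it cannot be 2-colored; at least 3 colors are needed.
So 2 colors are not enough.

No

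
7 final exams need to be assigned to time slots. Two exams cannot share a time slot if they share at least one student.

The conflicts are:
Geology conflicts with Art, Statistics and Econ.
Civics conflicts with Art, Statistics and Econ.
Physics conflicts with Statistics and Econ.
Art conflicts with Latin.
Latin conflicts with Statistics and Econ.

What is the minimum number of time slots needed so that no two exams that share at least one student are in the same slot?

Civics and Econ conflict, so at least 2 time slots are needed.
2 time slots suffice: time slot 1 → {Art, Statistics, Econ}; time slot 2 → {Geology, Civics, Physics, Latin}. Each listed conflict is separated.

2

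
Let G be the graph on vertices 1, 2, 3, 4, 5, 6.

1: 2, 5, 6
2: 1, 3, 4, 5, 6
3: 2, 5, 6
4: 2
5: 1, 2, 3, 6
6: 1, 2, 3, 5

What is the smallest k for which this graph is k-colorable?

4

1, 2, 5, 6 are pairwise adjacent (a clique of size 4), so at least 4 colors are needed.
A valid assignment using 4 colors: 1=yellow, 2=red, 3=yellow, 4=blue, 5=blue, 6=green. No two adjacent vertices share a color.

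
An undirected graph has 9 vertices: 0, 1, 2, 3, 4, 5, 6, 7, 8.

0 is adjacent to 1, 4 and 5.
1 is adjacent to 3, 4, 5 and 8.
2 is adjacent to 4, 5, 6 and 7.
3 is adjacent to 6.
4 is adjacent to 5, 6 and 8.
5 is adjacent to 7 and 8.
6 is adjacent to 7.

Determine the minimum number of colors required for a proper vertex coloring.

0, 1, 4, 5 form a clique, so at least 4 colors are needed.
4 colors suffice: color a → {5, 6}; color b → {3, 4, 7}; color c → {1, 2}; color d → {0, 8}. Every edge joins two different colors.

4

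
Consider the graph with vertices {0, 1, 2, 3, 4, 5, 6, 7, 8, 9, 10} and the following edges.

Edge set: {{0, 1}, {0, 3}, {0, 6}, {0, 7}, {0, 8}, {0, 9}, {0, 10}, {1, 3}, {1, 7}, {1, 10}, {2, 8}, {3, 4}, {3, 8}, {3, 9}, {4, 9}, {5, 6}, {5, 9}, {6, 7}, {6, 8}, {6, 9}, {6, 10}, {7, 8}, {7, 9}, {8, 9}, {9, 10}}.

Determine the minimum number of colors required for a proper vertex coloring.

5

0, 6, 7, 8, 9 are pairwise adjacent (a clique of size 5), so at least 5 colors are needed.
5 colors suffice: 0=blue, 1=red, 2=red, 3=green, 4=blue, 5=blue, 6=green, 7=purple, 8=yellow, 9=red, 10=yellow. No two adjacent vertices share a color.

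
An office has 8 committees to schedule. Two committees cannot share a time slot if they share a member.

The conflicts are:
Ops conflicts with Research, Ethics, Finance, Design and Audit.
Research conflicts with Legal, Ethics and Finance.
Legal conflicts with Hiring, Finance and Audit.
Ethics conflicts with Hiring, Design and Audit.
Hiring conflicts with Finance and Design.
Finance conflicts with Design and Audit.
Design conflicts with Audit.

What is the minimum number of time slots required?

4

Ops, Ethics, Design, Audit pairwise conflict, so at least 4 time slots are needed.
Using 4 time slots: Ops=2, Research=3, Legal=2, Ethics=1, Hiring=3, Finance=1, Design=4, Audit=3. Every pair that conflicts lands in different time slots.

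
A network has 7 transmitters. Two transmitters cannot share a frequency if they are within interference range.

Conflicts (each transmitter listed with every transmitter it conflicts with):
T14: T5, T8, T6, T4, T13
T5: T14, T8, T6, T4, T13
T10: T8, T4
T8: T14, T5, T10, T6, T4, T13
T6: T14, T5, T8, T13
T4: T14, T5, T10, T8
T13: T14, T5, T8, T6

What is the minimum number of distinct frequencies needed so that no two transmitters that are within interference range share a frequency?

T14, T5, T8, T6, T13 pairwise conflict, so at least 5 frequencies are needed.
A valid assignment using 5 frequencies: T14=2, T5=3, T10=2, T8=1, T6=5, T4=4, T13=4. Every pair that conflicts lands in different frequencies.

5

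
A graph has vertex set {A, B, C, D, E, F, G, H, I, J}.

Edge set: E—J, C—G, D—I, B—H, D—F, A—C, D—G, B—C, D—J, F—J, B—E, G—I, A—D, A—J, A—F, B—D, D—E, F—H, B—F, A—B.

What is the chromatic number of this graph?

A, B, D, F are pairwise adjacent (a clique of size 4), so at least 4 colors are needed.
4 colors suffice: color 1 → {C, D, H}; color 2 → {B, G, J}; color 3 → {E, F, I}; color 4 → {A}. No two adjacent vertices share a color.

4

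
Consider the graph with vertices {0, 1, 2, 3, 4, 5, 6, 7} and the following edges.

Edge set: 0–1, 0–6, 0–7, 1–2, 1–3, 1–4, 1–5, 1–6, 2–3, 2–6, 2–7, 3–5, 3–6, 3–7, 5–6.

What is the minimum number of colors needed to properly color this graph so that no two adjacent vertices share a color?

4

1, 3, 5, 6 form a clique, so at least 4 colors are needed.
A valid assignment using 4 colors: 0=c, 1=a, 2=d, 3=c, 4=b, 5=d, 6=b, 7=a. Every edge joins two different colors.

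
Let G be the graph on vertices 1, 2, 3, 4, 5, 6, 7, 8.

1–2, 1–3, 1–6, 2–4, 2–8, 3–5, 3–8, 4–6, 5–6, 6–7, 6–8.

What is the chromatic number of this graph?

6 and 8 are adjacent, so at least 2 colors are needed.
2 colors suffice: color a → {2, 3, 6}; color b → {1, 4, 5, 7, 8}. Each edge has distinct colors on its endpoints.

2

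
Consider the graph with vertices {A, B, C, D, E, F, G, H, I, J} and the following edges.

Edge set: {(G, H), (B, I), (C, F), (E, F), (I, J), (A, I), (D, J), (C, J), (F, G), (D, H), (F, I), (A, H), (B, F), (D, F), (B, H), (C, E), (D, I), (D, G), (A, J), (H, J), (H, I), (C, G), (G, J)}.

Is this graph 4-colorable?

The chromatic number is 4. D, H, I, J are mutually adjacent (a clique of size 4), so at least 4 colors are needed.
4 colors suffice: A=4, B=2, C=4, D=4, E=2, F=1, G=3, H=1, I=3, J=2.
That is already a proper 4-coloring.

Yes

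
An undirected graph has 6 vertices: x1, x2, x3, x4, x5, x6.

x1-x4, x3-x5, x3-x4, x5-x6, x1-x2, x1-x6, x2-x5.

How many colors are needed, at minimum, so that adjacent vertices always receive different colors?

3

The cycle x5-x3-x4-x1-x6-x5 has odd length 5, so it cannot be 2-colored; at least 3 colors are needed.
3 colors suffice: color 1 → {x1, x5}; color 2 → {x2, x4, x6}; color 3 → {x3}. No two adjacent vertices share a color.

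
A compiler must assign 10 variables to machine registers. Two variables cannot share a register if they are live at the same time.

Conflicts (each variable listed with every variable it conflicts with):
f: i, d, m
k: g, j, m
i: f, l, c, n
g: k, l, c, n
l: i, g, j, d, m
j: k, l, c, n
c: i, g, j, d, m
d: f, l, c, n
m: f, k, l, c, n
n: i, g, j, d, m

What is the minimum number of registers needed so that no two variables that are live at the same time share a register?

c and d conflict, so at least 2 registers are needed.
2 registers suffice: register 1 → {f, k, l, c, n}; register 2 → {i, g, j, d, m}. No two conflicting variables share a register.

2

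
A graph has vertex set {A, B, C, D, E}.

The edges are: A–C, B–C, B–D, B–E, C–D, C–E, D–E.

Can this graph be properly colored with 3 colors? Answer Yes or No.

B, C, D, E form a clique, so at least 4 colors are needed.
So 3 colors are not enough.

No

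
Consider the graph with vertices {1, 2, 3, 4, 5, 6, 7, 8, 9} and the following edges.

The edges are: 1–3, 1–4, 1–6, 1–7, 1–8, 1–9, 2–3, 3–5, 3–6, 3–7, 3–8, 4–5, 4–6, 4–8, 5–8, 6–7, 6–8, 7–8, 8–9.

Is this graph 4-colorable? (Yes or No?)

No

1, 3, 6, 7, 8 are pairwise adjacent (a clique of size 5), so at least 5 colors are needed.
So 4 colors are not enough.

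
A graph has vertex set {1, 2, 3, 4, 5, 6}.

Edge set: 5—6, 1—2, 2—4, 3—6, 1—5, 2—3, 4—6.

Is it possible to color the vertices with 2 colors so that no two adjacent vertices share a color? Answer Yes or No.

The cycle 6-3-2-1-5-6 has odd length 5, so it cannot be 2-colored; at least 3 colors are needed.
So 2 colors are not enough.

No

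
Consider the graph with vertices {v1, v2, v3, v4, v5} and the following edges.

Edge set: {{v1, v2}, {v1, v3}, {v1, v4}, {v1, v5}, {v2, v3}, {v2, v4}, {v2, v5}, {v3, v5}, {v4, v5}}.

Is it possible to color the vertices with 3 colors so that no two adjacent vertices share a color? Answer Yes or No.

No

v1, v2, v4, v5 are mutually adjacent (a clique of size 4), so at least 4 colors are needed.
So 3 colors are not enough.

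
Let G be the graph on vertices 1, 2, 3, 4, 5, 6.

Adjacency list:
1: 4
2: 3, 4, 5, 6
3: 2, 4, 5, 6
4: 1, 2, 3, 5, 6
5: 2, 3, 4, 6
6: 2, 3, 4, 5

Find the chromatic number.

5

2, 3, 4, 5, 6 form a clique, so at least 5 colors are needed.
A valid assignment using 5 colors: 1=b, 2=d, 3=c, 4=a, 5=b, 6=e. Every edge joins two different colors.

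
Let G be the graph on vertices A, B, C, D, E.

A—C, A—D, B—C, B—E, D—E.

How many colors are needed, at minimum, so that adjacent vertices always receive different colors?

3

The cycle D-E-B-C-A-D has odd length 5, so it cannot be 2-colored; at least 3 colors are needed.
3 colors suffice: A=3, B=1, C=2, D=1, E=2. No two adjacent vertices share a color.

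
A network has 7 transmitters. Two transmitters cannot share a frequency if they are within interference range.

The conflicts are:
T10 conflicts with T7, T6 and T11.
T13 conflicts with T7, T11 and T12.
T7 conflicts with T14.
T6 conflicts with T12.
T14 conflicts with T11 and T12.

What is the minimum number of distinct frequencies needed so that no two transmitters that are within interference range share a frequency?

The cycle T12-T14-T11-T10-T6-T12 has odd length 5, so it cannot be 2-colored; at least 3 frequencies are needed.
3 frequencies suffice: frequency 1 → {T7, T11, T12}; frequency 2 → {T10, T13, T14}; frequency 3 → {T6}. Every pair that conflicts lands in different frequencies.

3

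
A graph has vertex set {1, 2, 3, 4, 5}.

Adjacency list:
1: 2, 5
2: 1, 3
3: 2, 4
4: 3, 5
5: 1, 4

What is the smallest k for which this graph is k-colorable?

The cycle 2-1-5-4-3-2 has odd length 5, so it cannot be 2-colored; at least 3 colors are needed.
3 colors suffice: color red → {2, 5}; color blue → {1, 3}; color green → {4}. No two adjacent vertices share a color.

3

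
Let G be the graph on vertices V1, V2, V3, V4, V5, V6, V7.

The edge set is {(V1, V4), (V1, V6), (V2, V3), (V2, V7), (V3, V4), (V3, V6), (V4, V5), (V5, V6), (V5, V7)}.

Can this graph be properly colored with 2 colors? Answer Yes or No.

The cycle V3-V2-V7-V5-V6-V3 has odd length 5, so it cannot be 2-colored; at least 3 colors are needed.
So 2 colors are not enough.

No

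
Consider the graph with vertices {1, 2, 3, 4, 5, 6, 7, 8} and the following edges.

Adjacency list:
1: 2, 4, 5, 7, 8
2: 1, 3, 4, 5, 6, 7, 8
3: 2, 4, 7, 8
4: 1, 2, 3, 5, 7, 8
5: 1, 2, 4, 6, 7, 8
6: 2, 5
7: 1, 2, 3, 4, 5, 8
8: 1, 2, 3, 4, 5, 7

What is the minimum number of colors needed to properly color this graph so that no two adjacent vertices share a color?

1, 2, 4, 5, 7, 8 are pairwise adjacent (a clique of size 6), so at least 6 colors are needed.
6 colors suffice: 1=f, 2=a, 3=c, 4=e, 5=c, 6=b, 7=d, 8=b. Each edge has distinct colors on its endpoints.

6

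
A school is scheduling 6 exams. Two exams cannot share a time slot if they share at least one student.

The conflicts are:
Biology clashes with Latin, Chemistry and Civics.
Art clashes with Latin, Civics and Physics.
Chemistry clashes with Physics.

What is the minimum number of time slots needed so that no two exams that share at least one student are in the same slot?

3

The cycle Physics-Art-Latin-Biology-Chemistry-Physics has odd length 5, so it cannot be 2-colored; at least 3 time slots are needed.
3 time slots suffice: Biology=1, Art=1, Latin=2, Chemistry=2, Civics=2, Physics=3. Each listed conflict is separated.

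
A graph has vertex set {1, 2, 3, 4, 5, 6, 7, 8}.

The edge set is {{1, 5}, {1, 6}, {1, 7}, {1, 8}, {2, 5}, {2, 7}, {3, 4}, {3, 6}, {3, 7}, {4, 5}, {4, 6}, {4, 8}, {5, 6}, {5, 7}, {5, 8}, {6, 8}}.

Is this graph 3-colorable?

No

4, 5, 6, 8 are pairwise adjacent (a clique of size 4), so at least 4 colors are needed.
So 3 colors are not enough.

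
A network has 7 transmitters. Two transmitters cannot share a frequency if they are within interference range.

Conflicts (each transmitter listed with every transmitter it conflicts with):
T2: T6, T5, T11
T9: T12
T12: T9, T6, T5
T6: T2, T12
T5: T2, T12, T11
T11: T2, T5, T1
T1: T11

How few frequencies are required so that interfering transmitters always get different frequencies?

3

T2, T5, T11 are mutually in conflict, so at least 3 frequencies are needed.
3 frequencies suffice: T2=3, T9=1, T12=2, T6=1, T5=1, T11=2, T1=1. Each listed conflict is separated.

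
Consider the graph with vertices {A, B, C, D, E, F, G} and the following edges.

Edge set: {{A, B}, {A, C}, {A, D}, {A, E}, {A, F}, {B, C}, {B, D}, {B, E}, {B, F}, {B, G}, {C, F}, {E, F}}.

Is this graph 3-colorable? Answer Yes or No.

No

A, B, C, F are pairwise adjacent (a clique of size 4), so at least 4 colors are needed.
So 3 colors are not enough.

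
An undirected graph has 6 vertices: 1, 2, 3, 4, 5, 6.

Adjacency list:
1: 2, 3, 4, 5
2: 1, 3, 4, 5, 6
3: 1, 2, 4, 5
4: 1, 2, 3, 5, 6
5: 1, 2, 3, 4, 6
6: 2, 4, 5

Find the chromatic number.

1, 2, 3, 4, 5 are mutually adjacent (a clique of size 5), so at least 5 colors are needed.
5 colors suffice: 1=e, 2=a, 3=d, 4=b, 5=c, 6=d. Each edge has distinct colors on its endpoints.

5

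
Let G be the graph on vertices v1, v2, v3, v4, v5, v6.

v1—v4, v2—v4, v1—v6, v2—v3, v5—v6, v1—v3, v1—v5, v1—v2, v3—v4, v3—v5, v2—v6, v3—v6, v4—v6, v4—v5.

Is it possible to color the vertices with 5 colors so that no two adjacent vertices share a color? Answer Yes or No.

Yes

The chromatic number is 5. v1, v2, v3, v4, v6 form a clique, so at least 5 colors are needed.
One proper 5-coloring: v1=1, v2=5, v3=4, v4=2, v5=5, v6=3.
That is already a proper 5-coloring.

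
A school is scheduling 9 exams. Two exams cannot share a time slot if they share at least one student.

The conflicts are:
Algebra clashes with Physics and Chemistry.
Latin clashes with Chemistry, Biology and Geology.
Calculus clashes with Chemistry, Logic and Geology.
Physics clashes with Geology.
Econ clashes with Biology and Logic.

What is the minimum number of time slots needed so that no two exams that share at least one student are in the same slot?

3

The cycle Physics-Geology-Calculus-Chemistry-Algebra-Physics has odd length 5, so it cannot be 2-colored; at least 3 time slots are needed.
A valid assignment using 3 time slots: Algebra=1, Latin=1, Calculus=1, Physics=3, Chemistry=2, Econ=1, Biology=2, Logic=2, Geology=2. No two conflicting exams share a time slot.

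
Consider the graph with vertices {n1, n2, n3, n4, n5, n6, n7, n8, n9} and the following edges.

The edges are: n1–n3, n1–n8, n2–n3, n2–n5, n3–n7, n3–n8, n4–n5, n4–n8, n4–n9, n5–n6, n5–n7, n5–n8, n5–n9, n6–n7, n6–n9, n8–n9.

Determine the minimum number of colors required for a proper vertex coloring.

n4, n5, n8, n9 are mutually adjacent (a clique of size 4), so at least 4 colors are needed.
4 colors suffice: color 1 → {n3, n5}; color 2 → {n2, n6, n8}; color 3 → {n1, n7, n9}; color 4 → {n4}. Each edge has distinct colors on its endpoints.

4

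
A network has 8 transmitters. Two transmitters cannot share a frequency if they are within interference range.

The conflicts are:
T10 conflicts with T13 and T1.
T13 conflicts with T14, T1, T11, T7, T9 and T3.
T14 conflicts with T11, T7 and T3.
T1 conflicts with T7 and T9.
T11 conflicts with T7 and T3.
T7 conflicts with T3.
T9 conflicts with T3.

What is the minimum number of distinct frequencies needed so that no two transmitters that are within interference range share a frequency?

T13, T14, T11, T7, T3 are mutually in conflict, so at least 5 frequencies are needed.
5 frequencies suffice: frequency 1 → {T13}; frequency 2 → {T10, T7, T9}; frequency 3 → {T1, T3}; frequency 4 → {T14}; frequency 5 → {T11}. Each listed conflict is separated.

5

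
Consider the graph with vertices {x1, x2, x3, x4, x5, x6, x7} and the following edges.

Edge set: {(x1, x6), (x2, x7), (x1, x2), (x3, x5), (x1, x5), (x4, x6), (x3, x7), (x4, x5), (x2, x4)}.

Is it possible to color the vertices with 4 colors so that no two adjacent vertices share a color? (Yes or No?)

The chromatic number is 3. The cycle x3-x5-x1-x2-x7-x3 has odd length 5, so it cannot be 2-colored; at least 3 colors are needed.
One proper 3-coloring: x1=1, x2=2, x3=3, x4=1, x5=2, x6=2, x7=1.
Since 4 ≥ 3, a proper 4-coloring certainly exists.

Yes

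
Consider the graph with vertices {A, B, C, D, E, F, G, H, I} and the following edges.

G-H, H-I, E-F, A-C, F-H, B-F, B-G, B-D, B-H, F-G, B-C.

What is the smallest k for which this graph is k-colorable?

4

B, F, G, H are mutually adjacent (a clique of size 4), so at least 4 colors are needed.
4 colors suffice: color red → {A, B, E, I}; color blue → {C, D, H}; color green → {F}; color yellow → {G}. Every edge joins two different colors.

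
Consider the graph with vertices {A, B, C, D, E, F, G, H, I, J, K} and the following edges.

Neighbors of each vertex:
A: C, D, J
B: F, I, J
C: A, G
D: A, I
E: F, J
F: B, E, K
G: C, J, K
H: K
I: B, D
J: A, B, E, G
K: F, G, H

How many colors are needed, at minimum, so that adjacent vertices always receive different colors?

The cycle D-A-J-B-I-D has odd length 5, so it cannot be 2-colored; at least 3 colors are needed.
3 colors suffice: A=2, B=2, C=1, D=3, E=2, F=1, G=3, H=1, I=1, J=1, K=2. No two adjacent vertices share a color.

3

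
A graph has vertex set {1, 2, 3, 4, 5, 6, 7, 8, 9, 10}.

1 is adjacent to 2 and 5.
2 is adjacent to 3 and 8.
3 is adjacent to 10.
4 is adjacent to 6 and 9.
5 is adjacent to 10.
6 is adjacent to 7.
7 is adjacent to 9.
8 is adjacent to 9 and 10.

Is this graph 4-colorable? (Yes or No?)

The chromatic number is 3. The cycle 1-5-10-8-2-1 has odd length 5, so it cannot be 2-colored; at least 3 colors are needed.
3 colors suffice: color a → {2, 6, 9, 10}; color b → {3, 4, 5, 7, 8}; color c → {1}.
Since 4 ≥ 3, a proper 4-coloring certainly exists.

Yes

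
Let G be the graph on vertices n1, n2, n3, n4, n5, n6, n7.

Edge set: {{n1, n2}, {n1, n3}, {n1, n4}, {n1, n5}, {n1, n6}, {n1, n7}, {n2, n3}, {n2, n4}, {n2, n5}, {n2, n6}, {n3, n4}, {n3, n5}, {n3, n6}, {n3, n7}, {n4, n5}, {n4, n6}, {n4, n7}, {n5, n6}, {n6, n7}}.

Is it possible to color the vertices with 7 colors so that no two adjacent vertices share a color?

Yes

The chromatic number is 6. n1, n2, n3, n4, n5, n6 are mutually adjacent (a clique of size 6), so at least 6 colors are needed.
One proper 6-coloring: n1=1, n2=6, n3=2, n4=4, n5=5, n6=3, n7=5.
Since 7 ≥ 6, a proper 7-coloring certainly exists.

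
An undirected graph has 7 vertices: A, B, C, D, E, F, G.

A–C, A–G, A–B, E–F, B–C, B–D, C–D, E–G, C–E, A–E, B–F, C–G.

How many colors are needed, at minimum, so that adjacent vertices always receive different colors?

4

A, C, E, G are mutually adjacent (a clique of size 4), so at least 4 colors are needed.
One proper 4-coloring: A=blue, B=green, C=red, D=blue, E=green, F=red, G=yellow. Each edge has distinct colors on its endpoints.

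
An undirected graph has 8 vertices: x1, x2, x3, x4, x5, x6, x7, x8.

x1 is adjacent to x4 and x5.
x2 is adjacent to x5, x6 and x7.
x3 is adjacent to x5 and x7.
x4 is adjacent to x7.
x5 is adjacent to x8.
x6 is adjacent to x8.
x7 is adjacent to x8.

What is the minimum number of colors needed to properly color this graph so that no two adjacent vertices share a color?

The cycle x4-x7-x8-x5-x1-x4 has odd length 5, so it cannot be 2-colored; at least 3 colors are needed.
3 colors suffice: color red → {x5, x6, x7}; color blue → {x1, x2, x3, x8}; color green → {x4}. Every edge joins two different colors.

3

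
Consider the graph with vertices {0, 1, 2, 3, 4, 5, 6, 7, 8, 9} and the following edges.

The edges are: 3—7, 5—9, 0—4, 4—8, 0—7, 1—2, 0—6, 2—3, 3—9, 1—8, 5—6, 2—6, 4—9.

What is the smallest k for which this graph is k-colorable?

The cycle 2-6-5-9-3-2 has odd length 5, so it cannot be 2-colored; at least 3 colors are needed.
3 colors suffice: color red → {0, 2, 8, 9}; color blue → {1, 3, 4, 6}; color green → {5, 7}. Each edge has distinct colors on its endpoints.

3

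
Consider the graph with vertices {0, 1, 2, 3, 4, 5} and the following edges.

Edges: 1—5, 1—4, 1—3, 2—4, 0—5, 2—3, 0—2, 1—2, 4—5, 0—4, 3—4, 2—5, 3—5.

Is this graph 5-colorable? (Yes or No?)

The chromatic number is 5. 1, 2, 3, 4, 5 are mutually adjacent (a clique of size 5), so at least 5 colors are needed.
5 colors suffice: color red → {2}; color blue → {5}; color green → {4}; color yellow → {0, 3}; color purple → {1}.
That is already a proper 5-coloring.

Yes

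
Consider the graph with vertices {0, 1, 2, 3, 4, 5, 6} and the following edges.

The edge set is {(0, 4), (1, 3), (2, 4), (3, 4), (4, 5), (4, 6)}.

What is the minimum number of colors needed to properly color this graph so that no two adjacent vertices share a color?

4 and 5 are adjacent, so at least 2 colors are needed.
2 colors suffice: color red → {1, 4}; color blue → {0, 2, 3, 5, 6}. Every edge joins two different colors.

2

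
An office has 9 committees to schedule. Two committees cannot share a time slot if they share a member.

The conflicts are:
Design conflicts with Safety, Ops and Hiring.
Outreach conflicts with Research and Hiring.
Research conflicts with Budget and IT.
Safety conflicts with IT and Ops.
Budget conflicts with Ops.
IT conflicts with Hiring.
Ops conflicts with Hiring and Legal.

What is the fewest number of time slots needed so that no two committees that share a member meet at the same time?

3

Design, Ops, Hiring are mutually in conflict, so at least 3 time slots are needed.
3 time slots suffice: time slot 1 → {Outreach, IT, Ops}; time slot 2 → {Research, Safety, Hiring, Legal}; time slot 3 → {Design, Budget}. Every pair that conflicts lands in different time slots.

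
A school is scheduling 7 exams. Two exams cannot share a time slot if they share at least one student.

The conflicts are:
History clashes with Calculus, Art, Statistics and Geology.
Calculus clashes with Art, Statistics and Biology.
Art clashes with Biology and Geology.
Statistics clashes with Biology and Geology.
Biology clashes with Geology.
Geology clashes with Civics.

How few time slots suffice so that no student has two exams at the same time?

History, Art, Geology all conflict with each other, so at least 3 time slots are needed.
3 time slots suffice: History=3, Calculus=1, Art=2, Statistics=2, Biology=3, Geology=1, Civics=2. Every pair that conflicts lands in different time slots.

3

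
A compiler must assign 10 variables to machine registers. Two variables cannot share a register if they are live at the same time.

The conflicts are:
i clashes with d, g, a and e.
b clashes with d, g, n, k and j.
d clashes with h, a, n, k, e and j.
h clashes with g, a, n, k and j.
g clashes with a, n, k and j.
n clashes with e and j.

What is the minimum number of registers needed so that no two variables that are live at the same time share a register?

4

h, g, n, j all conflict with each other, so at least 4 registers are needed.
Using 4 registers: i=2, b=2, d=1, h=2, g=1, a=3, n=3, k=3, e=4, j=4. Each listed conflict is separated.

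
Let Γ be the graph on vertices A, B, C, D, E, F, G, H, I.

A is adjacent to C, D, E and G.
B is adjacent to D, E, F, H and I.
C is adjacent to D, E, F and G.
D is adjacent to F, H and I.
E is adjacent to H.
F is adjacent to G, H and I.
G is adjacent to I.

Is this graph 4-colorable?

The chromatic number is 4. B, D, F, I form a clique, so at least 4 colors are needed.
4 colors suffice: color red → {D, E, G}; color blue → {A, F}; color green → {B, C}; color yellow → {H, I}.
That is already a proper 4-coloring.

Yes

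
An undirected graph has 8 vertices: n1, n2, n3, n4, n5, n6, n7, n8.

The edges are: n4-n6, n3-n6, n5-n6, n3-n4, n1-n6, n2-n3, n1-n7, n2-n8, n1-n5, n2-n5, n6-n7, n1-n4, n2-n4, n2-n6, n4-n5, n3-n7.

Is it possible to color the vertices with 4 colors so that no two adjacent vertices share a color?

Yes

The chromatic number is 4. n1, n4, n5, n6 are mutually adjacent (a clique of size 4), so at least 4 colors are needed.
One proper 4-coloring: n1=3, n2=3, n3=4, n4=2, n5=4, n6=1, n7=2, n8=1.
That is already a proper 4-coloring.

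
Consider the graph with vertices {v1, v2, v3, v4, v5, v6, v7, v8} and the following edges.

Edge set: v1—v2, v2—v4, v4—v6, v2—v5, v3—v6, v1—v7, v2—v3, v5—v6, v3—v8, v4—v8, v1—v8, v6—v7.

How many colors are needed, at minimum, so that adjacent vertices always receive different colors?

3

The cycle v4-v2-v1-v7-v6-v4 has odd length 5, so it cannot be 2-colored; at least 3 colors are needed.
3 colors suffice: color 1 → {v2, v6, v8}; color 2 → {v1, v3, v4, v5}; color 3 → {v7}. Every edge joins two different colors.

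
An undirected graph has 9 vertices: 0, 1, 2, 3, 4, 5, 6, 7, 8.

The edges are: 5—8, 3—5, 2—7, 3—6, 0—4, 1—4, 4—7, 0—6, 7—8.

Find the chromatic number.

3

The cycle 8-5-3-6-0-4-7-8 has odd length 7, so it cannot be 2-colored; at least 3 colors are needed.
3 colors suffice: color red → {2, 4, 6, 8}; color blue → {0, 1, 5, 7}; color green → {3}. No two adjacent vertices share a color.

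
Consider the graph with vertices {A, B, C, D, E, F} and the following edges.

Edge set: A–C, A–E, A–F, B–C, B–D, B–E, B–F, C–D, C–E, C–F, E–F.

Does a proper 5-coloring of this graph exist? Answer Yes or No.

The chromatic number is 4. B, C, E, F are pairwise adjacent (a clique of size 4), so at least 4 colors are needed.
One proper 4-coloring: A=blue, B=blue, C=red, D=green, E=green, F=yellow.
Since 5 ≥ 4, a proper 5-coloring certainly exists.

Yes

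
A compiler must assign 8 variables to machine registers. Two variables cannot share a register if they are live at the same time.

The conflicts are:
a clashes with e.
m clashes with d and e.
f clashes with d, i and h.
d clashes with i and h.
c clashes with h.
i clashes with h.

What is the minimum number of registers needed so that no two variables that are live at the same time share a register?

f, d, i, h are mutually in conflict, so at least 4 registers are needed.
4 registers suffice: register 1 → {d, c, e}; register 2 → {a, m, h}; register 3 → {i}; register 4 → {f}. No two conflicting variables share a register.

4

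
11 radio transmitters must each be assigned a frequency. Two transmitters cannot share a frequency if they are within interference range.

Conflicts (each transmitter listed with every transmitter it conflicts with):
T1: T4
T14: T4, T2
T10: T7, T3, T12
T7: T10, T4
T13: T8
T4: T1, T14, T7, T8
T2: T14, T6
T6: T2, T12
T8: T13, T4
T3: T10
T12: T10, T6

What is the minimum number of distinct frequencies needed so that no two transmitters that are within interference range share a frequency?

The cycle T12-T6-T2-T14-T4-T7-T10-T12 has odd length 7, so it cannot be 2-colored; at least 3 frequencies are needed.
Using 3 frequencies: T1=2, T14=2, T10=1, T7=2, T13=1, T4=1, T2=3, T6=1, T8=2, T3=2, T12=2. Every pair that conflicts lands in different frequencies.

3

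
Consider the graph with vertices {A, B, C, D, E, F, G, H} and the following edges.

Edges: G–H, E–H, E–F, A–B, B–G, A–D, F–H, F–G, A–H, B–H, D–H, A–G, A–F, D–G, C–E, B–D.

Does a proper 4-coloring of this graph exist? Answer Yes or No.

No

A, B, D, G, H form a clique, so at least 5 colors are needed.
So 4 colors are not enough.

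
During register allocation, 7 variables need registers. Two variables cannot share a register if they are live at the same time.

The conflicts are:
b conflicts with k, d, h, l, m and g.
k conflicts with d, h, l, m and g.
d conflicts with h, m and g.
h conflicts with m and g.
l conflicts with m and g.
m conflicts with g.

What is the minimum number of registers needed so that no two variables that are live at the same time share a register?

6

b, k, d, h, m, g are mutually in conflict, so at least 6 registers are needed.
6 registers suffice: register 1 → {g}; register 2 → {b}; register 3 → {k}; register 4 → {m}; register 5 → {d, l}; register 6 → {h}. Each listed conflict is separated.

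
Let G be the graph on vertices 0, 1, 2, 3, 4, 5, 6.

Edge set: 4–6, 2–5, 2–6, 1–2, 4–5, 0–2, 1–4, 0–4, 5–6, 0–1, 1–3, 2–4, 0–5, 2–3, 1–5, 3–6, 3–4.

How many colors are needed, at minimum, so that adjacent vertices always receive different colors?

5

0, 1, 2, 4, 5 form a clique, so at least 5 colors are needed.
A valid assignment using 5 colors: 0=purple, 1=green, 2=blue, 3=yellow, 4=red, 5=yellow, 6=green. Every edge joins two different colors.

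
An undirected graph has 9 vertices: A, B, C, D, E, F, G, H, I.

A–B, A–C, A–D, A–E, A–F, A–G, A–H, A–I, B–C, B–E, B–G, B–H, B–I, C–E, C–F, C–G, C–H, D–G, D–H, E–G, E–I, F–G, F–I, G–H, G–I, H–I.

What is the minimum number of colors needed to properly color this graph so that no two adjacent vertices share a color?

A, B, C, G, H are mutually adjacent (a clique of size 5), so at least 5 colors are needed.
A valid assignment using 5 colors: A=1, B=4, C=3, D=3, E=5, F=4, G=2, H=5, I=3. Each edge has distinct colors on its endpoints.

5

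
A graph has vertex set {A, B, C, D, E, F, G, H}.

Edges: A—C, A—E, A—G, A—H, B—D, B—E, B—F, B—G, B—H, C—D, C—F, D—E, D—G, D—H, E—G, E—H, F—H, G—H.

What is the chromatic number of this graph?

5

B, D, E, G, H form a clique, so at least 5 colors are needed.
5 colors suffice: color red → {C, H}; color blue → {A, D, F}; color green → {G}; color yellow → {B}; color purple → {E}. Each edge has distinct colors on its endpoints.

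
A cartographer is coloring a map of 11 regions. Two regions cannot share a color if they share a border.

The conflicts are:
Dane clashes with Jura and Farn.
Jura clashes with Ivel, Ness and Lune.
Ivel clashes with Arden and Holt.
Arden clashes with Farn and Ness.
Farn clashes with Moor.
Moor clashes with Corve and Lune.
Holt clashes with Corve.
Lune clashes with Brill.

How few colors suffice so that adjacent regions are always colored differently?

3

The cycle Lune-Moor-Farn-Dane-Jura-Lune has odd length 5, so it cannot be 2-colored; at least 3 colors are needed.
3 colors suffice: color 1 → {Jura, Farn, Holt, Brill}; color 2 → {Dane, Arden, Corve, Lune}; color 3 → {Ivel, Ness, Moor}. No two conflicting regions share a color.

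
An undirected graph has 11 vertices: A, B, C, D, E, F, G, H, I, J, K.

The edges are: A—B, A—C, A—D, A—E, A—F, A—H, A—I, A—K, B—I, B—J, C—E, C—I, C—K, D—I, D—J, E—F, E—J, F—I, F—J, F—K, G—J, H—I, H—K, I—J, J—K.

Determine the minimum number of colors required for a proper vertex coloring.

E, F, J are pairwise adjacent, so at least 3 colors are needed.
3 colors suffice: color red → {A, J}; color blue → {E, G, I, K}; color green → {B, C, D, F, H}. Every edge joins two different colors.

3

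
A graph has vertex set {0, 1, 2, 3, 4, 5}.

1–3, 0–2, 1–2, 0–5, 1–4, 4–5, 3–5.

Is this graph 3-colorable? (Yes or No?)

Yes

The chromatic number is 3. The cycle 2-1-4-5-0-2 has odd length 5, so it cannot be 2-colored; at least 3 colors are needed.
3 colors suffice: color a → {1, 5}; color b → {2, 3, 4}; color c → {0}.
That is already a proper 3-coloring.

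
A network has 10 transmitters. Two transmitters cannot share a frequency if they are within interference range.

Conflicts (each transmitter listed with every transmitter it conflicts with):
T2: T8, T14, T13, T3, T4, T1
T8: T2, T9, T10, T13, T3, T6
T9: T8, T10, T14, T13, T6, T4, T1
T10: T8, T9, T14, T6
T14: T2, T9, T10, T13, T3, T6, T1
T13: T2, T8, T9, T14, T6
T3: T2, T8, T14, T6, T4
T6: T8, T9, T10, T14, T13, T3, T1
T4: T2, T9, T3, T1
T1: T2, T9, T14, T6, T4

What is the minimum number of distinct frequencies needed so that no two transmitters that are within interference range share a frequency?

4

T9, T14, T6, T1 are mutually in conflict, so at least 4 frequencies are needed.
4 frequencies suffice: frequency 1 → {T2, T6}; frequency 2 → {T9, T3}; frequency 3 → {T8, T14, T4}; frequency 4 → {T10, T13, T1}. Every pair that conflicts lands in different frequencies.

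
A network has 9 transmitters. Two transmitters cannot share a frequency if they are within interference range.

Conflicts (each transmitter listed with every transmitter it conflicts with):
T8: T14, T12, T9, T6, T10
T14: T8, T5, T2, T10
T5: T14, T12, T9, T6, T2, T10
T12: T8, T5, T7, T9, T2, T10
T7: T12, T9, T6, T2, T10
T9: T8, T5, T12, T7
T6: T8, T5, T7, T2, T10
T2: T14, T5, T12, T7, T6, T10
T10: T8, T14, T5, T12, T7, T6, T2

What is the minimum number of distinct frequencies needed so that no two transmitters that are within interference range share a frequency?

4

T7, T6, T2, T10 pairwise conflict, so at least 4 frequencies are needed.
4 frequencies suffice: T8=3, T14=2, T5=3, T12=2, T7=3, T9=1, T6=2, T2=4, T10=1. Each listed conflict is separated.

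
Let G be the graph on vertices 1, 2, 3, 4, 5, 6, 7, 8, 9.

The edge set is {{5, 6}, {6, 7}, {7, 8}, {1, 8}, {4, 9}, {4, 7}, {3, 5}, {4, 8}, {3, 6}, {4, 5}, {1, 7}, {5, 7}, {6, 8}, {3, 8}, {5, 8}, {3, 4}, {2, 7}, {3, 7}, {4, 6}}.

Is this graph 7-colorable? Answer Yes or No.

The chromatic number is 6. 3, 4, 5, 6, 7, 8 are pairwise adjacent (a clique of size 6), so at least 6 colors are needed.
6 colors suffice: color red → {7, 9}; color blue → {1, 2, 4}; color green → {8}; color yellow → {6}; color purple → {5}; color orange → {3}.
Since 7 ≥ 6, a proper 7-coloring certainly exists.

Yes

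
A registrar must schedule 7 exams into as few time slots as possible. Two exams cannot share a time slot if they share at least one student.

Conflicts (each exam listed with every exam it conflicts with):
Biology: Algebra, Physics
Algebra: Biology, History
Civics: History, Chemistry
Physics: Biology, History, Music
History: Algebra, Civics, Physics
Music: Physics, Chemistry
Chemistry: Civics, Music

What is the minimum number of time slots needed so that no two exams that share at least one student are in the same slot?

3

The cycle Music-Chemistry-Civics-History-Physics-Music has odd length 5, so it cannot be 2-colored; at least 3 time slots are needed.
Using 3 time slots: Biology=1, Algebra=2, Civics=2, Physics=2, History=1, Music=1, Chemistry=3. No two conflicting exams share a time slot.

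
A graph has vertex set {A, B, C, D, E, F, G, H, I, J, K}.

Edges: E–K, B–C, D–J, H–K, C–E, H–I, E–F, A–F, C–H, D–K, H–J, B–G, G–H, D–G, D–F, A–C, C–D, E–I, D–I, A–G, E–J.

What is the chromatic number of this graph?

2

B and C are adjacent, so at least 2 colors are needed.
2 colors suffice: color 1 → {A, B, D, E, H}; color 2 → {C, F, G, I, J, K}. Each edge has distinct colors on its endpoints.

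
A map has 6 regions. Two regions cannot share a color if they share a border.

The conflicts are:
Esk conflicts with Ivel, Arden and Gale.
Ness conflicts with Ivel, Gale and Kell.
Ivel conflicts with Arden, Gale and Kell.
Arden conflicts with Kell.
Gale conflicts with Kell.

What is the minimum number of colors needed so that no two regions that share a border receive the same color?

4

Ness, Ivel, Gale, Kell pairwise conflict, so at least 4 colors are needed.
4 colors suffice: color 1 → {Ivel}; color 2 → {Esk, Kell}; color 3 → {Arden, Gale}; color 4 → {Ness}. Every pair that conflicts lands in different colors.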